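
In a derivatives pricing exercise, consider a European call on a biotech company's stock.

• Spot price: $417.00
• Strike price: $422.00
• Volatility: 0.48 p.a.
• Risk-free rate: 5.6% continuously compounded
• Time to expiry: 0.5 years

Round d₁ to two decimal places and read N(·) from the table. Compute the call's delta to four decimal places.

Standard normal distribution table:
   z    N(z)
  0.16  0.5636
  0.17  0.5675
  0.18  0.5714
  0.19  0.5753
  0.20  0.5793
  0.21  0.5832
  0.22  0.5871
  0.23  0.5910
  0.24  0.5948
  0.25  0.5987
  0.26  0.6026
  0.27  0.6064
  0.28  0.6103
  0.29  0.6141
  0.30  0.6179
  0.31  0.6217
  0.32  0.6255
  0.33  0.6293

σ√T = 0.48·√0.5 = 0.3394
d₁ = [ln(417/422) + (0.056 + 0.48²/2)·0.5] / 0.3394 = [-0.0119 + 0.0856] / 0.3394 = 0.2171 ≈ 0.22
N(d₁) = N(0.22) = 0.5871
Δ_call = N(d₁) = 0.5871

0.5871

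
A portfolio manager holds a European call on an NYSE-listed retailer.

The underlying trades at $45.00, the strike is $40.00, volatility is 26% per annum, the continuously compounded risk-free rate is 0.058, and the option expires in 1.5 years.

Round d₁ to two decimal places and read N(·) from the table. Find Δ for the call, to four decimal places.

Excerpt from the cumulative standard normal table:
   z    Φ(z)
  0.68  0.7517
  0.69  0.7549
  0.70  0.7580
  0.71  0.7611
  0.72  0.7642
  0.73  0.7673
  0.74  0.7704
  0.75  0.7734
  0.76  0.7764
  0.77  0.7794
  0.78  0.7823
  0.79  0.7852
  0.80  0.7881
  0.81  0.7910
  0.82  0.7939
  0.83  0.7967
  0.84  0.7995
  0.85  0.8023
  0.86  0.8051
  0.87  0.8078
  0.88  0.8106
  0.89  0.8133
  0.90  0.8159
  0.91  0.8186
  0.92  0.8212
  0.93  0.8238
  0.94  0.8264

σ√T = 0.26 × 1.2247 = 0.3184
d₁ = [ln(45/40) + (0.058 + 0.26²/2)·1.5] / 0.3184 = [0.1178 + 0.1377] / 0.3184 = 0.8023 ≈ 0.80
N(d₁) = N(0.80) = 0.7881
Δ_call = N(d₁) = 0.7881

0.7881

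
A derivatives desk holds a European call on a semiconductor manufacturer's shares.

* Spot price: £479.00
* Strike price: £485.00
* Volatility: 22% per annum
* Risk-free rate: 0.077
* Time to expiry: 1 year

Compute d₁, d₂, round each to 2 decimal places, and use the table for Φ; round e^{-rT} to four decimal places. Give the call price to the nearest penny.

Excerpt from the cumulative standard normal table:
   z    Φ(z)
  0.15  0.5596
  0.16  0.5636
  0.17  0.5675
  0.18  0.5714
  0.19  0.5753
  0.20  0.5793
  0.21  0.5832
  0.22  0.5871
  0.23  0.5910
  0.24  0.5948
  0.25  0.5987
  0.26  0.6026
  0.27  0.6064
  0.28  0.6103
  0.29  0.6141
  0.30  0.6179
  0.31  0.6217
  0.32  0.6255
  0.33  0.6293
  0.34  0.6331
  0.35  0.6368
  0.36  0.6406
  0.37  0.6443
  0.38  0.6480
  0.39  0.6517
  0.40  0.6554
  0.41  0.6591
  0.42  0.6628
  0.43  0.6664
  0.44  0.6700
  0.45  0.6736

£57.34

σ√T = 0.22 × 1.0000 = 0.2200
d₁ = [ln(479/485) + (0.077 + 0.22²/2)·1] / 0.2200 = [-0.0124 + 0.1012] / 0.2200 = 0.4034 → 0.40
d₂ = d₁ − σ√T = 0.4034 − 0.2200 = 0.1834 → 0.18
exp(−rT) = exp(−0.077·1) = 0.9259
N(d₁) = N(0.40) = 0.6554;  N(d₂) = N(0.18) = 0.5714
C = 479·0.6554 − 485·0.9259·0.5714 = 313.9366 − 256.5937 = 57.3429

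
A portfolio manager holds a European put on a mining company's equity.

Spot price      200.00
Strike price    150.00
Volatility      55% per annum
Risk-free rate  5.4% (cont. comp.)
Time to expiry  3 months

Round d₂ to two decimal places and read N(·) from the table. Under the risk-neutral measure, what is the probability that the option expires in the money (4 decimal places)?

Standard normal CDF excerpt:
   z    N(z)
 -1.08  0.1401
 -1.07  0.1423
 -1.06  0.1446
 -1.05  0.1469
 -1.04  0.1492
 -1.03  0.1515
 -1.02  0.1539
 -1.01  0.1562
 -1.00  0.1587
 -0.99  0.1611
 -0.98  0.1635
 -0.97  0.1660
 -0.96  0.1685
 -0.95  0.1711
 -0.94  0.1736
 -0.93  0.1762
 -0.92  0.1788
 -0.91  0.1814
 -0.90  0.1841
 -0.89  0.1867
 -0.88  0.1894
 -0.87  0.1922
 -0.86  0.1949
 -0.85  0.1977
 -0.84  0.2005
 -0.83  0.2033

σ√T = 0.55 × 0.5000 = 0.2750
d₁ = [ln(200/150) + (0.054 + 0.55²/2)·0.25] / 0.2750 = [0.2877 + 0.0513] / 0.2750 = 1.2327 ≈ 1.23
d₂ = d₁ − σ√T = 1.2327 − 0.2750 = 0.9577 ≈ 0.96
Risk-neutral Pr[S_T < K] = N(−d₂) = N(-0.96) = 0.1685

0.1685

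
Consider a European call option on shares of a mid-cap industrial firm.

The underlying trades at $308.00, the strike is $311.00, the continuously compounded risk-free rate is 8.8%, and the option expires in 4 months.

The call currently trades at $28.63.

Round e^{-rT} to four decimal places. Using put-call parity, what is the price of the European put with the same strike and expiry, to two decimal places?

exp(−rT) = exp(−0.088·0.3333) = 0.9711
Put-call parity: C − P = S − K·e^(−rT) = 308 − 311·0.9711 = 308 − 302.0121 = 5.9879
P = C − (C − P) = 28.63 − (5.9879) = 22.6421

$22.64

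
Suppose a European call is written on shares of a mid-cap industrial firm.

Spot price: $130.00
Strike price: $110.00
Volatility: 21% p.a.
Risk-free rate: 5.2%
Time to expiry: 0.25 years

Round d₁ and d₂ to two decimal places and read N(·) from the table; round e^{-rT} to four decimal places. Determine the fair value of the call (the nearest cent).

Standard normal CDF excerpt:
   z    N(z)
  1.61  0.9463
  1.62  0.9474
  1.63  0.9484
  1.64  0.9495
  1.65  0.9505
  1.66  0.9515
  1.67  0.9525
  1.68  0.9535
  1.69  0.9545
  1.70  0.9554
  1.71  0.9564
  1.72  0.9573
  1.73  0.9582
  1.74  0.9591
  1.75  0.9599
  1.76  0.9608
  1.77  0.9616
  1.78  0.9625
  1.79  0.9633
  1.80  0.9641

$21.69

σ√T = 0.21·√0.25 = 0.1050
d₁ = [ln(130/110) + (0.052 + 0.21²/2)·0.25] / 0.1050 = [0.1671 + 0.0185] / 0.1050 = 1.7673 ⇒ 1.77
d₂ = d₁ − σ√T = 1.7673 − 0.1050 = 1.6623 ⇒ 1.66
e^(−rT) = e^(−0.052·0.25) = 0.9871
N(d₁) = N(1.77) = 0.9616;  N(d₂) = N(1.66) = 0.9515
C = 130·0.9616 − 110·0.9871·0.9515 = 125.0080 − 103.3148 = 21.6932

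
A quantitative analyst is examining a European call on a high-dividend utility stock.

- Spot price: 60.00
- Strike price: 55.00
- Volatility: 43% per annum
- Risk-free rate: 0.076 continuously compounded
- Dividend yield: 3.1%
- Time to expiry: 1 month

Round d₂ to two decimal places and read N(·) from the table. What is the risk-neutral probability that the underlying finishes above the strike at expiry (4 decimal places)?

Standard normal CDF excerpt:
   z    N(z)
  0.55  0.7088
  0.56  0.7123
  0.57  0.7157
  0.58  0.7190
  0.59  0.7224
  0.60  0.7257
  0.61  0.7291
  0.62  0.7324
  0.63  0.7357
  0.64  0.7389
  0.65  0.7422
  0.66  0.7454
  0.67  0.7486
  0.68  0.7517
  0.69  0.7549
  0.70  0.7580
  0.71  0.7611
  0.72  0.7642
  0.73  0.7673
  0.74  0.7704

0.7486

T = 0.08333;  σ√T = 0.1241
d₁ = [ln(60/55) + (0.076 − 0.031 + 0.43²/2)·0.08333] / 0.1241 = [0.0870 + 0.0115] / 0.1241 = 0.7932 → 0.79
d₂ = d₁ − σ√T = 0.7932 − 0.1241 = 0.6691 → 0.67
Risk-neutral Pr[S_T > K] = N(d₂) = N(0.67) = 0.7486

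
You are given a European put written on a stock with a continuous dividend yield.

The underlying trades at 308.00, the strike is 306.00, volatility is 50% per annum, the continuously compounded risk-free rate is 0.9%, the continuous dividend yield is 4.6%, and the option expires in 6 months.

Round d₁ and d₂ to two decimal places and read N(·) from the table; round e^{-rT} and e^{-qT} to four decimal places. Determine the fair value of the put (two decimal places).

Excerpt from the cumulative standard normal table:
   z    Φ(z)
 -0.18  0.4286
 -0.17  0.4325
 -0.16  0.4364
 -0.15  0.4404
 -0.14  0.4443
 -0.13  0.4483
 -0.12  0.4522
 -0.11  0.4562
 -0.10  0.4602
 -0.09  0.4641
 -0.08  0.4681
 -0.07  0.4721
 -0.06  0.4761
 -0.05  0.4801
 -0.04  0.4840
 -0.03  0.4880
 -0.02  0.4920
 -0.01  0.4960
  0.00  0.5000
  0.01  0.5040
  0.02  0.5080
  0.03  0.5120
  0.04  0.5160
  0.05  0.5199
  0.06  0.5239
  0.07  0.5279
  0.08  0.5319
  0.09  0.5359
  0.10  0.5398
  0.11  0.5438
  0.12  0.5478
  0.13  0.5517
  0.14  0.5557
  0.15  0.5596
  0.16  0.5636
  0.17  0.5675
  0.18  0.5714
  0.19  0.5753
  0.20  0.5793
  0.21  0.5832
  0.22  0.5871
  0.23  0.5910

T = 0.5;  σ√T = 0.3536
d₁ = [ln(308/306) + (0.009 − 0.046 + 0.5²/2)·0.5] / 0.3536 = [0.0065 + 0.0440] / 0.3536 = 0.1429 ≈ 0.14
d₂ = d₁ − σ√T = 0.1429 − 0.3536 = -0.2107 ≈ -0.21
exp(−qT) = exp(−0.046·0.5) = 0.9773;  exp(−rT) = exp(−0.009·0.5) = 0.9955
N(−d₂) = N(0.21) = 0.5832;  N(−d₁) = N(-0.14) = 0.4443
P = 306·0.9955·0.5832 − 308·0.9773·0.4443 = 177.6561 − 133.7380 = 43.9181

43.92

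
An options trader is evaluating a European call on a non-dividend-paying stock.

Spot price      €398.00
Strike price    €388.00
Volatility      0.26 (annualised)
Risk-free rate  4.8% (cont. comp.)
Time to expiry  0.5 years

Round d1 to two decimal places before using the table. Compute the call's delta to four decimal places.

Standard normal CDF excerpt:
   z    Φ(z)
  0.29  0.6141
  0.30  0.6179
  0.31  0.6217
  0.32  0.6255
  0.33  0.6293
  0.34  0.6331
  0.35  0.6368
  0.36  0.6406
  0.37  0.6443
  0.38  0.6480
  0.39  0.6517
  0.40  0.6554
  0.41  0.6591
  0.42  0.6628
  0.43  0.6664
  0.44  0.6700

T = 0.5;  σ√T = 0.1838
d₁ = [ln(398/388) + (0.048 + 0.26²/2)·0.5] / 0.1838 = [0.0254 + 0.0409] / 0.1838 = 0.3609 → 0.36
N(d₁) = N(0.36) = 0.6406
Δ_call = N(d₁) = 0.6406

0.6406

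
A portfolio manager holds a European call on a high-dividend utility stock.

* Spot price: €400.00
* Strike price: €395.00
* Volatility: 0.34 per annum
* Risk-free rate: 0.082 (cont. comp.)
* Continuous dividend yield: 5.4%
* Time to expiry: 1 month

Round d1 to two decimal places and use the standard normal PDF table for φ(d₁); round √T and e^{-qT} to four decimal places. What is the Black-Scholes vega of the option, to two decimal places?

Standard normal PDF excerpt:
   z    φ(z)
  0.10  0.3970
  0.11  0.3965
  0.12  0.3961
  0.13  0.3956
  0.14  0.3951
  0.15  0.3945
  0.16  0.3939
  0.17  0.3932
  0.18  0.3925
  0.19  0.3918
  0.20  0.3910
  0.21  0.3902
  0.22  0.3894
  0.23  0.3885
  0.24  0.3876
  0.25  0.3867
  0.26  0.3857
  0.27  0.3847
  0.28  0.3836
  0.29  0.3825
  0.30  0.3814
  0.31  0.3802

σ√T = 0.34 × 0.2887 = 0.0981
ln(S/K) + (r − q + σ²/2)T = ln(400/395) + (0.082 − 0.054 + 0.34²/2)·0.08333 = 0.0126 + 0.0072 = 0.0197
d₁ = 0.0197 / 0.0981 = 0.2010 ≈ 0.20
√T = √0.08333 = 0.2887
φ(d₁) = φ(0.20) = 0.3910
e^(−qT) = e^(−0.054·0.08333) = 0.9955
vega = S·e^(−qT)·φ(d₁)·√T = 400·0.9955·0.3910·0.2887 = 44.9495

44.95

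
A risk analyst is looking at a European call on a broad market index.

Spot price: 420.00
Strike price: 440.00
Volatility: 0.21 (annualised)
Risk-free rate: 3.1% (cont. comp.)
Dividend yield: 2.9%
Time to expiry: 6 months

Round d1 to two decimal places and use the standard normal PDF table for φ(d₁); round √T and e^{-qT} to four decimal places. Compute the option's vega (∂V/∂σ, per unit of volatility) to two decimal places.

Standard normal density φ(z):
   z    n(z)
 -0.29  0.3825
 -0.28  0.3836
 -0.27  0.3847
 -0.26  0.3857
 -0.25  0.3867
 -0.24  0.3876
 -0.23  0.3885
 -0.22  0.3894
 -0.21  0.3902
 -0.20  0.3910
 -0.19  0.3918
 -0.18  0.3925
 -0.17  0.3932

113.72

σ√T = 0.21 × 0.7071 = 0.1485
d₁ = [ln(420/440) + (0.031 − 0.029 + 0.21²/2)·0.5] / 0.1485 = [-0.0465 + 0.0120] / 0.1485 = -0.2323 → -0.23
√T = √0.5 = 0.7071
φ(d₁) = φ(-0.23) = 0.3885
e^(−qT) = e^(−0.029·0.5) = 0.9856
vega = S·e^(−qT)·φ(d₁)·√T = 420·0.9856·0.3885·0.7071 = 113.7161
(Call and put vega coincide under Black-Scholes.)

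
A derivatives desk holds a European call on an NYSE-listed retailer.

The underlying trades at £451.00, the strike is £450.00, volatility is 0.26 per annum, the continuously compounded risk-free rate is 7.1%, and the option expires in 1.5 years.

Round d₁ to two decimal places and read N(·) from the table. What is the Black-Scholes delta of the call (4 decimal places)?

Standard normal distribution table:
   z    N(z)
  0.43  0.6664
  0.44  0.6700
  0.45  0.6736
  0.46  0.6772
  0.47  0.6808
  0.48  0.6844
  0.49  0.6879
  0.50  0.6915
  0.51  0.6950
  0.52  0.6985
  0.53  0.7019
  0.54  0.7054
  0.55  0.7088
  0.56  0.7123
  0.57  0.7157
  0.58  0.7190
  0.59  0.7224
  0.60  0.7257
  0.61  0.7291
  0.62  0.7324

0.6915

σ√T = 0.26·√1.5 = 0.3184
d₁ = [ln(451/450) + (0.071 + 0.26²/2)·1.5] / 0.3184 = [0.0022 + 0.1572] / 0.3184 = 0.5006 → 0.50
N(d₁) = N(0.50) = 0.6915
Δ_call = N(d₁) = 0.6915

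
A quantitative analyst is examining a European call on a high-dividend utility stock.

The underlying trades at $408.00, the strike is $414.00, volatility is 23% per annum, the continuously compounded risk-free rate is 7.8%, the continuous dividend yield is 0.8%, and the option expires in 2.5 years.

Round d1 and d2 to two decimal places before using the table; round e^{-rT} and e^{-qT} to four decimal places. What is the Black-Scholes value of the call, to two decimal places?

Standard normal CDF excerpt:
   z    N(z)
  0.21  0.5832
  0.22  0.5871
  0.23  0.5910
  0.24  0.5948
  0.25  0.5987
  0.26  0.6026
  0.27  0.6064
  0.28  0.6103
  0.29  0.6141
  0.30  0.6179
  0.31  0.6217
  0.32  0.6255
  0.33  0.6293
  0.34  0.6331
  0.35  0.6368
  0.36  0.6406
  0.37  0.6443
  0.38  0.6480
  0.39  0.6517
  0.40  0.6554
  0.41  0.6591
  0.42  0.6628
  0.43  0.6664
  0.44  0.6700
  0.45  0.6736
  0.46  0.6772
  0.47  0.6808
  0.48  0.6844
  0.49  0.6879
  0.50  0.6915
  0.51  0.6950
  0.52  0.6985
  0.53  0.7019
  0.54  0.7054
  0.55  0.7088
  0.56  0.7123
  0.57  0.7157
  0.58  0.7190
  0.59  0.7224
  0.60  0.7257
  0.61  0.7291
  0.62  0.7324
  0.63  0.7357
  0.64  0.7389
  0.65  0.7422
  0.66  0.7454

T = 2.5;  σ√T = 0.3637
d₁ = [ln(408/414) + (0.078 − 0.008 + 0.23²/2)·2.5] / 0.3637 = [-0.0146 + 0.2411] / 0.3637 = 0.6229 ⇒ 0.62
d₂ = d₁ − σ√T = 0.6229 − 0.3637 = 0.2592 ⇒ 0.26
exp(−qT) = exp(−0.008·2.5) = 0.9802;  exp(−rT) = exp(−0.078·2.5) = 0.8228
N(d₁) = N(0.62) = 0.7324;  N(d₂) = N(0.26) = 0.6026
C = 408·0.9802·0.7324 − 414·0.8228·0.6026 = 292.9026 − 205.2692 = 87.6334

$87.63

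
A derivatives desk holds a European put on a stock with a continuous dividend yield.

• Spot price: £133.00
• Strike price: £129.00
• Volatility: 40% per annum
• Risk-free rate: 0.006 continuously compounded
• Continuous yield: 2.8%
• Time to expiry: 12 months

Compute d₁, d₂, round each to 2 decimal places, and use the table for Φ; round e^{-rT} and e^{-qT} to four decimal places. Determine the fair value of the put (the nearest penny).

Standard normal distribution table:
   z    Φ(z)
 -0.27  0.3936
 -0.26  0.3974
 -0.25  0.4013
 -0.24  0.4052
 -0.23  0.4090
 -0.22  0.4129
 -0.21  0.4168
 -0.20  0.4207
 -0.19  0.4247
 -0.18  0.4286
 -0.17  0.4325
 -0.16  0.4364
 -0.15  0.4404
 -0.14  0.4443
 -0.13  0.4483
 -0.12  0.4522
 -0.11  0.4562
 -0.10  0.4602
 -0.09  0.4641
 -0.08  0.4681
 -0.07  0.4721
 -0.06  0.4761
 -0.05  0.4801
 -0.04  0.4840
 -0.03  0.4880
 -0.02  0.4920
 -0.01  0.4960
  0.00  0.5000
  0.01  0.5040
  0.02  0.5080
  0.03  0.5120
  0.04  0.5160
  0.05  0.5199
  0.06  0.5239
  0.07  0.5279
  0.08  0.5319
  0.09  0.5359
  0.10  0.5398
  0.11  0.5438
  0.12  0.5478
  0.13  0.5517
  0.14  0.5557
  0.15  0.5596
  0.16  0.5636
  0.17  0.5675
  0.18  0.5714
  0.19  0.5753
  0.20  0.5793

σ√T = 0.4·√1 = 0.4000
d₁ = [ln(133/129) + (0.006 − 0.028 + 0.4²/2)·1] / 0.4000 = [0.0305 + 0.0580] / 0.4000 = 0.2213 which rounds to 0.22
d₂ = d₁ − σ√T = 0.2213 − 0.4000 = -0.1787 which rounds to -0.18
e^(−qT) = e^(−0.028·1) = 0.9724;  e^(−rT) = e^(−0.006·1) = 0.9940
N(−d₂) = N(0.18) = 0.5714;  N(−d₁) = N(-0.22) = 0.4129
P = 129·0.9940·0.5714 − 133·0.9724·0.4129 = 73.2683 − 53.4000 = 19.8683

£19.87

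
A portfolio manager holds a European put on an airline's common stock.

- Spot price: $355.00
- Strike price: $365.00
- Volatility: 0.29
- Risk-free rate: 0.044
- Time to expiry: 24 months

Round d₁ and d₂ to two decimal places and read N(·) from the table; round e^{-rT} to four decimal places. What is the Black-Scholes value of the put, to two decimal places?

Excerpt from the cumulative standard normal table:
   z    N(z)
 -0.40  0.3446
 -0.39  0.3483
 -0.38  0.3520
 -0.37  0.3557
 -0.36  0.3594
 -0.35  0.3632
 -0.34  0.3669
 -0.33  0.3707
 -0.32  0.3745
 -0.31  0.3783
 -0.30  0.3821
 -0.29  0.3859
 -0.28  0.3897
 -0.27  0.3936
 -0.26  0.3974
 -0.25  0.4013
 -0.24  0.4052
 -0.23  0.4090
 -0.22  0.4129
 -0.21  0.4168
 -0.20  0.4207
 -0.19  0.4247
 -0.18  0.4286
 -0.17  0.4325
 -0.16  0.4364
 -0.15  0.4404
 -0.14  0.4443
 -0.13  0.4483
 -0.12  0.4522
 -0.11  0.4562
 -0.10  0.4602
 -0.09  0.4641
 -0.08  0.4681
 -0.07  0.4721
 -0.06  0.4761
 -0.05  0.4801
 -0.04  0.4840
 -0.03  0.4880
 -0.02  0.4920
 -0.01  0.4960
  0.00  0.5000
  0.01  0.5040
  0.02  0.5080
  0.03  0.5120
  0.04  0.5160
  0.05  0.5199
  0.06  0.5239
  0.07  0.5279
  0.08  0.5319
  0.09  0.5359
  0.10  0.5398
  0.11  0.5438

$46.19

σ√T = 0.29 × 1.4142 = 0.4101
d₁ = [ln(355/365) + (0.044 + ½·0.29²)·2] / (σ√T) = (-0.0278 + 0.1721) / 0.4101 = 0.3519 which rounds to 0.35
d₂ = 0.3519 − 0.4101 = -0.0582 which rounds to -0.06
e^(−rT) = e^(−0.044·2) = 0.9158
N(−d₂) = N(0.06) = 0.5239;  N(−d₁) = N(-0.35) = 0.3632
P = 365·0.9158·0.5239 − 355·0.3632 = 175.1225 − 128.9360 = 46.1865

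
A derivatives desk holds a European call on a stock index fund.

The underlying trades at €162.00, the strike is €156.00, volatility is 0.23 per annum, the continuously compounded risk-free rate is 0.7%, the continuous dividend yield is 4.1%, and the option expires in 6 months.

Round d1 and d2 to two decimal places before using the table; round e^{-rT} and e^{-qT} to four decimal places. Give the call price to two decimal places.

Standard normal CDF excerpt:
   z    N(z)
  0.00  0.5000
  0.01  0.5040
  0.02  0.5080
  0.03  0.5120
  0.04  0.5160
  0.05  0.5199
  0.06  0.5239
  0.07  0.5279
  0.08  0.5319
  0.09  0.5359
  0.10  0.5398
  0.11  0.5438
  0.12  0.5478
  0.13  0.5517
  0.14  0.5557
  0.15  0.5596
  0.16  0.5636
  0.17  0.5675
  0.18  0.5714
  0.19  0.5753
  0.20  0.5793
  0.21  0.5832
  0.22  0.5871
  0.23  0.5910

€11.74

T = 0.5;  σ√T = 0.1626
d₁ = [ln(162/156) + (0.007 − 0.041 + 0.23²/2)·0.5] / 0.1626 = [0.0377 − 0.0038] / 0.1626 = 0.2088 ≈ 0.21
d₂ = d₁ − σ√T = 0.2088 − 0.1626 = 0.0462 ≈ 0.05
exp(−qT) = exp(−0.041·0.5) = 0.9797;  exp(−rT) = exp(−0.007·0.5) = 0.9965
C = 162·0.9797·N(0.21) − 156·0.9965·N(0.05) = 162·0.9797·0.5832 − 156·0.9965·0.5199 = 92.5605 − 80.8205 = 11.7400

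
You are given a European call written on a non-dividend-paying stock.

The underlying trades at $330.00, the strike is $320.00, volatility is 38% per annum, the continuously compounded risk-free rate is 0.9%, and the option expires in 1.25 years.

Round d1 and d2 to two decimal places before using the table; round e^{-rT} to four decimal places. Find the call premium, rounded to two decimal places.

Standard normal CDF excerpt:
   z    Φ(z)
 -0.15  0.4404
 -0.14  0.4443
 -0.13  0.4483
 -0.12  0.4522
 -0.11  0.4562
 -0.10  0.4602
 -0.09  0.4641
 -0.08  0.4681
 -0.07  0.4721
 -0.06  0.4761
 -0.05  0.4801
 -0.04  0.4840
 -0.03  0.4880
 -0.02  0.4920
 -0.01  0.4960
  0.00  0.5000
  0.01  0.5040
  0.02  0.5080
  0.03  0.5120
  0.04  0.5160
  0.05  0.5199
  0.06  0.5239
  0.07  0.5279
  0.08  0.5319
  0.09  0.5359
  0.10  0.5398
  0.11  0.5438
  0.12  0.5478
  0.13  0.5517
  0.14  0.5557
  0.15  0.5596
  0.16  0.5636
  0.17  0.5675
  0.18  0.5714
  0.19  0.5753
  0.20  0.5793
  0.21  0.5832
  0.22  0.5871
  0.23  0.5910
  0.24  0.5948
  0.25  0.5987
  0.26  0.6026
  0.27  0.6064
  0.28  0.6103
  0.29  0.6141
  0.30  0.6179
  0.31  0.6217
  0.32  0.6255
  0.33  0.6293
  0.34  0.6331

$60.81

σ√T = 0.38·√1.25 = 0.4249
ln(S/K) + (r + σ²/2)T = ln(330/320) + (0.009 + 0.38²/2)·1.25 = 0.0308 + 0.1015 = 0.1323
d₁ = 0.1323 / 0.4249 = 0.3113 ≈ 0.31
d₂ = d₁ − σ√T = 0.3113 − 0.4249 = -0.1135 ≈ -0.11
exp(−rT) = exp(−0.009·1.25) = 0.9888
N(d₁) = N(0.31) = 0.6217;  N(d₂) = N(-0.11) = 0.4562
C = 330·0.6217 − 320·0.9888·0.4562 = 205.1610 − 144.3490 = 60.8120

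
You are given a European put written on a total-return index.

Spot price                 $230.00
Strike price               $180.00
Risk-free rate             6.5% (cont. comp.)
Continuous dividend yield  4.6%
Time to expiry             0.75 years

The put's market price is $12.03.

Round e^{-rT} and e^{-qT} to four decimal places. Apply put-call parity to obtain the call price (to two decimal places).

exp(−qT) = exp(−0.046·0.75) = 0.9661;  exp(−rT) = exp(−0.065·0.75) = 0.9524
Put-call parity: C − P = S·e^(−qT) − K·e^(−rT) = 230·0.9661 − 180·0.9524 = 222.2030 − 171.4320 = 50.7710
C = P + (C − P) = 12.03 + (50.7710) = 62.8010

$62.80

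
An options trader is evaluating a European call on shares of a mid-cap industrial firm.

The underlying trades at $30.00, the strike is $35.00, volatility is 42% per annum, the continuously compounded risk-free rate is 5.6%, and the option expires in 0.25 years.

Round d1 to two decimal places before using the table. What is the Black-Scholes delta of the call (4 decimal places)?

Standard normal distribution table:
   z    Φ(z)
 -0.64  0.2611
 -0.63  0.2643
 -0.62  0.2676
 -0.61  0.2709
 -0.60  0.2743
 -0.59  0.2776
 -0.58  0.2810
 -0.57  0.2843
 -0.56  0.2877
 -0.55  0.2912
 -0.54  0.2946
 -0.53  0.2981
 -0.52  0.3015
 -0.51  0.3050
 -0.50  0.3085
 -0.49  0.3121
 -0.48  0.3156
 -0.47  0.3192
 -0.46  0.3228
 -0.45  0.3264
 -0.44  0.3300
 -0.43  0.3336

0.2877

T = 0.25;  σ√T = 0.2100
d₁ = [ln(30/35) + (0.056 + ½·0.42²)·0.25] / (σ√T) = (-0.1542 + 0.0360) / 0.2100 = -0.5624 which rounds to -0.56
N(d₁) = N(-0.56) = 0.2877
Δ_call = N(d₁) = 0.2877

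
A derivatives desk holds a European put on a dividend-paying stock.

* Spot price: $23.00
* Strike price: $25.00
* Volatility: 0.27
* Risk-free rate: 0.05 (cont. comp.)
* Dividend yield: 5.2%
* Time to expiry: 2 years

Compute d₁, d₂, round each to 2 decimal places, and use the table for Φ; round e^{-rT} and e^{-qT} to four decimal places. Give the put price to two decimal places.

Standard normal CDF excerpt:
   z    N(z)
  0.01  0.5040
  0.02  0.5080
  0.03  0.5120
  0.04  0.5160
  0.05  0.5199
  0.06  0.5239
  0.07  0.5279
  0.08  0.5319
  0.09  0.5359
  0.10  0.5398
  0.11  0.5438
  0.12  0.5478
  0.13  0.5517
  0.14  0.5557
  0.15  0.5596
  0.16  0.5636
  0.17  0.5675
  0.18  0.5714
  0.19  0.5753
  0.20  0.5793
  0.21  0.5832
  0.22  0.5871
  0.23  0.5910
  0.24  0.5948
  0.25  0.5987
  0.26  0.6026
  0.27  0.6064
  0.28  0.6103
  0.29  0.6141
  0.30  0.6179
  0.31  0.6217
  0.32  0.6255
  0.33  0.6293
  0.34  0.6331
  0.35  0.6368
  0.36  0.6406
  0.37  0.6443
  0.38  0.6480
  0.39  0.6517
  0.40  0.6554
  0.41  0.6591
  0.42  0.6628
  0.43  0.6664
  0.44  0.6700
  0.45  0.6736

σ√T = 0.27·√2 = 0.3818
d₁ = [ln(23/25) + (0.05 − 0.052 + 0.27²/2)·2] / 0.3818 = [-0.0834 + 0.0689] / 0.3818 = -0.0379 → -0.04
d₂ = d₁ − σ√T = -0.0379 − 0.3818 = -0.4198 → -0.42
exp(−qT) = exp(−0.052·2) = 0.9012;  exp(−rT) = exp(−0.05·2) = 0.9048
N(−d₂) = N(0.42) = 0.6628;  N(−d₁) = N(0.04) = 0.5160
P = 25·0.9048·0.6628 − 23·0.9012·0.5160 = 14.9925 − 10.6954 = 4.2971

$4.30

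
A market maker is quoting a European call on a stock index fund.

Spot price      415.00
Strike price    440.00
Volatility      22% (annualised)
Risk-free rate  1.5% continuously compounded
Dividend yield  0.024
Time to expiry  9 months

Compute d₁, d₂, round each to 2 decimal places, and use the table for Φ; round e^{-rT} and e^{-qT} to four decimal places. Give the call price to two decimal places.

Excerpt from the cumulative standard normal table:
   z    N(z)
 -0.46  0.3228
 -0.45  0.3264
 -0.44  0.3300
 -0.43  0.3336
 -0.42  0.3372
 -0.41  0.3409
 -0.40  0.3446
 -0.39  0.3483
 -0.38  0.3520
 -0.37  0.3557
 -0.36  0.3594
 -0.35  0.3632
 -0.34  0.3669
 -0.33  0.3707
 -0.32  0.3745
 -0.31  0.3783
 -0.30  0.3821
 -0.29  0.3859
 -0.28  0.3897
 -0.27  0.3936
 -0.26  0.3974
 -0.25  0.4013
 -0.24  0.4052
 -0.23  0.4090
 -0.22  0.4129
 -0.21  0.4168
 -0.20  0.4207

20.00

σ√T = 0.22 × 0.8660 = 0.1905
d₁ = [ln(415/440) + (0.015 − 0.024 + 0.22²/2)·0.75] / 0.1905 = [-0.0585 + 0.0114] / 0.1905 = -0.2472 → -0.25
d₂ = d₁ − σ√T = -0.2472 − 0.1905 = -0.4377 → -0.44
e^(−qT) = e^(−0.024·0.75) = 0.9822;  e^(−rT) = e^(−0.015·0.75) = 0.9888
C = 415·0.9822·N(-0.25) − 440·0.9888·N(-0.44) = 415·0.9822·0.4013 − 440·0.9888·0.3300 = 163.5751 − 143.5738 = 20.0013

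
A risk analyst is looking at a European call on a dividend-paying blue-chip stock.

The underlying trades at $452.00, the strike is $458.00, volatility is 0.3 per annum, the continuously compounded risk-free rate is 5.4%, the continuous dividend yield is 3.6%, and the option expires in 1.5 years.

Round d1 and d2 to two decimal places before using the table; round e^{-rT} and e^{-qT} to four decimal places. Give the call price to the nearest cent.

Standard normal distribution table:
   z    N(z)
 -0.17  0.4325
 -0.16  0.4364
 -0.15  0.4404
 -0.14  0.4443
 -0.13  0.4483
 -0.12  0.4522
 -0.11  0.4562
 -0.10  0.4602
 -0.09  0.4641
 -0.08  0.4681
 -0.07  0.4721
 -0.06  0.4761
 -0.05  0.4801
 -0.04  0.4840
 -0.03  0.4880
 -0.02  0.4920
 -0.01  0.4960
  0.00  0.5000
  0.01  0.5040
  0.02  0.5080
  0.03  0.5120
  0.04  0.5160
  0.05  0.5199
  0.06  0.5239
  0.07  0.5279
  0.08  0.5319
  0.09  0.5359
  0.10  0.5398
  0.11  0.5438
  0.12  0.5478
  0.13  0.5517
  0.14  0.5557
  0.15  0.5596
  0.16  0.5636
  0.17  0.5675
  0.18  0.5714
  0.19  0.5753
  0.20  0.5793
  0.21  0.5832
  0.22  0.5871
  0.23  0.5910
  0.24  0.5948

$65.40

σ√T = 0.3·√1.5 = 0.3674
d₁ = [ln(452/458) + (0.054 − 0.036 + 0.3²/2)·1.5] / 0.3674 = [-0.0132 + 0.0945] / 0.3674 = 0.2213 ⇒ 0.22
d₂ = d₁ − σ√T = 0.2213 − 0.3674 = -0.1461 ⇒ -0.15
exp(−qT) = exp(−0.036·1.5) = 0.9474;  exp(−rT) = exp(−0.054·1.5) = 0.9222
N(d₁) = N(0.22) = 0.5871;  N(d₂) = N(-0.15) = 0.4404
C = 452·0.9474·0.5871 − 458·0.9222·0.4404 = 251.4108 − 186.0107 = 65.4001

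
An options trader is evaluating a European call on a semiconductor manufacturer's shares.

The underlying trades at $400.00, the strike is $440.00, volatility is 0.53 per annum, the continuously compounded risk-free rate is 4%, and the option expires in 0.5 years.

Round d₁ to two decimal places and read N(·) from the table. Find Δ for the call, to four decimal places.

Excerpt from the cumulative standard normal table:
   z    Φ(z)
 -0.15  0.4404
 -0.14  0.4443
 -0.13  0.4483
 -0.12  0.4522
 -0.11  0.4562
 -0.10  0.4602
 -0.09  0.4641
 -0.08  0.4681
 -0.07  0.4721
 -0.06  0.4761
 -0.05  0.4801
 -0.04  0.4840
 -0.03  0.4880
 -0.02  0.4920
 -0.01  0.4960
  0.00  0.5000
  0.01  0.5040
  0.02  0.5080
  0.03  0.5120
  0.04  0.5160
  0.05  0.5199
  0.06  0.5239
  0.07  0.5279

T = 0.5;  σ√T = 0.3748
ln(S/K) + (r + σ²/2)T = ln(400/440) + (0.04 + 0.53²/2)·0.5 = -0.0953 + 0.0902 = -0.0051
d₁ = -0.0051 / 0.3748 = -0.0136 ≈ -0.01
N(d₁) = N(-0.01) = 0.4960
Δ_call = N(d₁) = 0.4960

0.4960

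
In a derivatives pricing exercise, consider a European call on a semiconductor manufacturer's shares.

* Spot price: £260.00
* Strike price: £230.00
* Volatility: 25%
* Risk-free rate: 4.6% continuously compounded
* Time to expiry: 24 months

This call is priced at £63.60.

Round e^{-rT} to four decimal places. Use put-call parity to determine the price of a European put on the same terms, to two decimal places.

exp(−rT) = exp(−0.046·2) = 0.9121
Put-call parity: C − P = S − K·e^(−rT) = 260 − 230·0.9121 = 260 − 209.7830 = 50.2170
P = C − (C − P) = 63.60 − (50.2170) = 13.3830

£13.38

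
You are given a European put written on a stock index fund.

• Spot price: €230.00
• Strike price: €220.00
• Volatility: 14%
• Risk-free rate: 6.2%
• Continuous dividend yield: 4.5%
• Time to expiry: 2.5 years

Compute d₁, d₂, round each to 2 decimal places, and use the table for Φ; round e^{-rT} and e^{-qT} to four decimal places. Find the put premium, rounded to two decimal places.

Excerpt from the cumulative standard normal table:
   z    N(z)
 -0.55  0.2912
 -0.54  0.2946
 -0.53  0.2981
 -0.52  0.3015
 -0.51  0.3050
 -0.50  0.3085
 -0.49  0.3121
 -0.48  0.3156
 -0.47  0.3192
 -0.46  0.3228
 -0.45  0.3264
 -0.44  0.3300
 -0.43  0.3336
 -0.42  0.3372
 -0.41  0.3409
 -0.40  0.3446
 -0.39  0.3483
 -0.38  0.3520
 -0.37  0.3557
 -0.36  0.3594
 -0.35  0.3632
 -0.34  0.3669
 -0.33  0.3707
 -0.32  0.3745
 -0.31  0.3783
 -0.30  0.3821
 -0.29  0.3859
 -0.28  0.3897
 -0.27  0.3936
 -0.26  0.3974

T = 2.5;  σ√T = 0.2214
ln(S/K) + (r − q + σ²/2)T = ln(230/220) + (0.062 − 0.045 + 0.14²/2)·2.5 = 0.0445 + 0.0670 = 0.1115
d₁ = 0.1115 / 0.2214 = 0.5035 → 0.50
d₂ = d₁ − σ√T = 0.5035 − 0.2214 = 0.2821 → 0.28
e^(−qT) = e^(−0.045·2.5) = 0.8936;  e^(−rT) = e^(−0.062·2.5) = 0.8564
N(−d₂) = N(-0.28) = 0.3897;  N(−d₁) = N(-0.50) = 0.3085
P = 220·0.8564·0.3897 − 230·0.8936·0.3085 = 73.4226 − 63.4054 = 10.0172

€10.02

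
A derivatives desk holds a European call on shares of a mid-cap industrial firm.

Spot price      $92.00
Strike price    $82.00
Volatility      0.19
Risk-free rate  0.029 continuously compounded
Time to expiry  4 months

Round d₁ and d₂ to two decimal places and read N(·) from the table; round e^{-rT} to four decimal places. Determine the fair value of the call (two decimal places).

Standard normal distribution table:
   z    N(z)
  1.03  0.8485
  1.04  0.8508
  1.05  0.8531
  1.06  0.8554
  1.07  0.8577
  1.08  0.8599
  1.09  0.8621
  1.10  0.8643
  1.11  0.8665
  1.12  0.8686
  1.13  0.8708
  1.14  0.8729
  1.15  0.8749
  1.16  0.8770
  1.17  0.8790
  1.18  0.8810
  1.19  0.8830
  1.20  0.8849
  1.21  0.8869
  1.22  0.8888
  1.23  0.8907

$11.40

T = 0.3333;  σ√T = 0.1097
d₁ = [ln(92/82) + (0.029 + ½·0.19²)·0.3333] / (σ√T) = (0.1151 + 0.0157) / 0.1097 = 1.1919 ⇒ 1.19
d₂ = 1.1919 − 0.1097 = 1.0823 ⇒ 1.08
e^(−rT) = e^(−0.029·0.3333) = 0.9904
C = 92·N(1.19) − 82·0.9904·N(1.08) = 92·0.8830 − 82·0.9904·0.8599 = 81.2360 − 69.8349 = 11.4011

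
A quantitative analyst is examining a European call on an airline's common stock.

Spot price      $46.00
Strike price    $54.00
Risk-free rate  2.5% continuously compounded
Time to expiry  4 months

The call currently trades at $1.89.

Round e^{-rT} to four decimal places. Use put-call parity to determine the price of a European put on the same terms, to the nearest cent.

$9.44

e^(−rT) = e^(−0.025·0.3333) = 0.9917
Put-call parity: C − P = S − K·e^(−rT) = 46 − 54·0.9917 = 46 − 53.5518 = -7.5518
P = C − (C − P) = 1.89 − (-7.5518) = 9.4418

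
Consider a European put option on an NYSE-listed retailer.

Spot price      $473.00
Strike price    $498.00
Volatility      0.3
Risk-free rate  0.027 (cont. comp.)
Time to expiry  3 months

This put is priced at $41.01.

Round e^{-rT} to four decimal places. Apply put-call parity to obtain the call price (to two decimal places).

$19.35

exp(−rT) = exp(−0.027·0.25) = 0.9933
Put-call parity: C − P = S − K·e^(−rT) = 473 − 498·0.9933 = 473 − 494.6634 = -21.6634
C = P + (C − P) = 41.01 + (-21.6634) = 19.3466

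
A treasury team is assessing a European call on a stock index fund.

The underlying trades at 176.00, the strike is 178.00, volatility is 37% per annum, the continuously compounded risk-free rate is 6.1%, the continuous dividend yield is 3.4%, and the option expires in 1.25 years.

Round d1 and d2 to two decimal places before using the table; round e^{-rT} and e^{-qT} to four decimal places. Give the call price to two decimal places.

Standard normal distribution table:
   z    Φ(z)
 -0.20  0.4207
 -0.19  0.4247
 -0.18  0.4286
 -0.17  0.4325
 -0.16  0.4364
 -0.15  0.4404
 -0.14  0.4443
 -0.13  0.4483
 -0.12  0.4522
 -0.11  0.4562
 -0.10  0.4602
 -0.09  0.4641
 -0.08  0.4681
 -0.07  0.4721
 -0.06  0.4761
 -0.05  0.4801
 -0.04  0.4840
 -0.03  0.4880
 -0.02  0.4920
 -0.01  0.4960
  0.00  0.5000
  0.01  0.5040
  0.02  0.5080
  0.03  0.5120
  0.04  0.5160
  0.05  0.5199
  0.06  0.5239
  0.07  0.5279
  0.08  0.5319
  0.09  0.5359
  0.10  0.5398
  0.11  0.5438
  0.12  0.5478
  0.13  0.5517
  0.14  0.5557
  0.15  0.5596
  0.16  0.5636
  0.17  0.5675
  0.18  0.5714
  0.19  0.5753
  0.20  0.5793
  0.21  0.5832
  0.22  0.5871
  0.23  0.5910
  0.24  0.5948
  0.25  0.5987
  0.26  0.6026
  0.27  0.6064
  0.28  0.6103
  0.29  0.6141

σ√T = 0.37 × 1.1180 = 0.4137
d₁ = [ln(176/178) + (0.061 − 0.034 + 0.37²/2)·1.25] / 0.4137 = [-0.0113 + 0.1193] / 0.4137 = 0.2611 which rounds to 0.26
d₂ = d₁ − σ√T = 0.2611 − 0.4137 = -0.1526 which rounds to -0.15
exp(−qT) = exp(−0.034·1.25) = 0.9584;  exp(−rT) = exp(−0.061·1.25) = 0.9266
C = 176·0.9584·N(0.26) − 178·0.9266·N(-0.15) = 176·0.9584·0.6026 − 178·0.9266·0.4404 = 101.6456 − 72.6373 = 29.0083

29.01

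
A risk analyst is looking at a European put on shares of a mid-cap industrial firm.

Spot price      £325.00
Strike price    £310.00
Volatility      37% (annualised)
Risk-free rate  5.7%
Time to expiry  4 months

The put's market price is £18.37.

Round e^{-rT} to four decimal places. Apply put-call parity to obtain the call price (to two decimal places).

e^(−rT) = e^(−0.057·0.3333) = 0.9812
Put-call parity: C − P = S − K·e^(−rT) = 325 − 310·0.9812 = 325 − 304.1720 = 20.8280
C = P + (C − P) = 18.37 + (20.8280) = 39.1980

£39.20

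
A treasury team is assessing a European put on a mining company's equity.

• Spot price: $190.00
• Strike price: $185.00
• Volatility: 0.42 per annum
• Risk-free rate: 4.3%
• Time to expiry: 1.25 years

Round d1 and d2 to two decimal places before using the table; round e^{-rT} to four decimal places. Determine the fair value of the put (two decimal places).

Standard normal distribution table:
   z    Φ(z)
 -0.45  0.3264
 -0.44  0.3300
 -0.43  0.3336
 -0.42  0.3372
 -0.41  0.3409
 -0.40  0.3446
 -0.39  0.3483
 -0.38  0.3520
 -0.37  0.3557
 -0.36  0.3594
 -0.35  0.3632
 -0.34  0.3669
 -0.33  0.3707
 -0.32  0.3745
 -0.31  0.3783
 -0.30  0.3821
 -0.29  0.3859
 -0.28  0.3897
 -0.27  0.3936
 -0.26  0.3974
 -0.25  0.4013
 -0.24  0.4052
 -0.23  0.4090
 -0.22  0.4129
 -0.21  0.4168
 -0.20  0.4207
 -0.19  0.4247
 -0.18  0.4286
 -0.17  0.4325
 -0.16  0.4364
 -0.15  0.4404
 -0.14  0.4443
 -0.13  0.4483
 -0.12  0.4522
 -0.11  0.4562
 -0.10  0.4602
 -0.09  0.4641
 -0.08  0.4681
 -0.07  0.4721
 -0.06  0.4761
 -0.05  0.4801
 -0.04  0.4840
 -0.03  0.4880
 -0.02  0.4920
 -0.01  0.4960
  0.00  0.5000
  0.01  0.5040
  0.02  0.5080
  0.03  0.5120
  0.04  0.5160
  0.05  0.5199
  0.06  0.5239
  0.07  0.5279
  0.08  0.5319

$27.08

T = 1.25;  σ√T = 0.4696
d₁ = [ln(190/185) + (0.043 + 0.42²/2)·1.25] / 0.4696 = [0.0267 + 0.1640] / 0.4696 = 0.4060 ⇒ 0.41
d₂ = d₁ − σ√T = 0.4060 − 0.4696 = -0.0635 ⇒ -0.06
e^(−rT) = e^(−0.043·1.25) = 0.9477
N(−d₂) = N(0.06) = 0.5239;  N(−d₁) = N(-0.41) = 0.3409
P = 185·0.9477·0.5239 − 190·0.3409 = 91.8525 − 64.7710 = 27.0815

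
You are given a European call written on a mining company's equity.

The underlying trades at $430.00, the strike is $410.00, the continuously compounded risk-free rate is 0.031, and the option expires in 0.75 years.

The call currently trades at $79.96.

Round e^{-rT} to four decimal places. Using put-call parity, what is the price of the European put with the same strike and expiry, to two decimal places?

$50.53

e^(−rT) = e^(−0.031·0.75) = 0.9770
Put-call parity: C − P = S − K·e^(−rT) = 430 − 410·0.9770 = 430 − 400.5700 = 29.4300
P = C − (C − P) = 79.96 − (29.4300) = 50.5300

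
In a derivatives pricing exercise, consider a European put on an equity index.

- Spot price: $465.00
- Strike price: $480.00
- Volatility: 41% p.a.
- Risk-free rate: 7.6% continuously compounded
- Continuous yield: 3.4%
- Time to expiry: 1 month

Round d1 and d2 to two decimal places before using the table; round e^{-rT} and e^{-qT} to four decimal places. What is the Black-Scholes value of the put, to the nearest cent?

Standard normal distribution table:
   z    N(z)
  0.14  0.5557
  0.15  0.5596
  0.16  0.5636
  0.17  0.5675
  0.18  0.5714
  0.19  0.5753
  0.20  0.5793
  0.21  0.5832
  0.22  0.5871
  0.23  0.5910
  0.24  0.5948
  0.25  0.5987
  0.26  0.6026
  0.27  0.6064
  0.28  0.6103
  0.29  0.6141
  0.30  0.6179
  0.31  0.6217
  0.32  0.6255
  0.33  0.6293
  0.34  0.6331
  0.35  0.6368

T = 0.08333;  σ√T = 0.1184
d₁ = [ln(465/480) + (0.076 − 0.034 + 0.41²/2)·0.08333] / 0.1184 = [-0.0317 + 0.0105] / 0.1184 = -0.1795 ⇒ -0.18
d₂ = d₁ − σ√T = -0.1795 − 0.1184 = -0.2979 ⇒ -0.30
exp(−qT) = exp(−0.034·0.08333) = 0.9972;  exp(−rT) = exp(−0.076·0.08333) = 0.9937
P = 480·0.9937·N(0.30) − 465·0.9972·N(0.18) = 480·0.9937·0.6179 − 465·0.9972·0.5714 = 294.7235 − 264.9570 = 29.7664

$29.77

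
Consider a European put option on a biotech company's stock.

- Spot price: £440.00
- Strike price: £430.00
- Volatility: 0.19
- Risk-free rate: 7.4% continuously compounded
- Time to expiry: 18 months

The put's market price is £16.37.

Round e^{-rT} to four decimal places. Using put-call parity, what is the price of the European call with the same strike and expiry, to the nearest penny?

exp(−rT) = exp(−0.074·1.5) = 0.8949
Put-call parity: C − P = S − K·e^(−rT) = 440 − 430·0.8949 = 440 − 384.8070 = 55.1930
C = P + (C − P) = 16.37 + (55.1930) = 71.5630

£71.56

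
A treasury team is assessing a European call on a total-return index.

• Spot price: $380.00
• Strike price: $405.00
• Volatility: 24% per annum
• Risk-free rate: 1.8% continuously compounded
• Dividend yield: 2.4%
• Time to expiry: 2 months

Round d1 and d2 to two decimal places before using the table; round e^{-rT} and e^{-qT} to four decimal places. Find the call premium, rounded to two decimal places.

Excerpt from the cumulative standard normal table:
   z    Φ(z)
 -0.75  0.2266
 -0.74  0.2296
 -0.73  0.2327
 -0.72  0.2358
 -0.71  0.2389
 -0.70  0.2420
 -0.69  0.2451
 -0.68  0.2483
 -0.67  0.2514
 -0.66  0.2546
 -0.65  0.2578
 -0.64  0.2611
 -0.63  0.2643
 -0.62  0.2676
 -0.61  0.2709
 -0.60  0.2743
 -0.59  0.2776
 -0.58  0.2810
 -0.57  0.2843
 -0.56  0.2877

$6.07

σ√T = 0.24·√0.1667 = 0.0980
d₁ = [ln(380/405) + (0.018 − 0.024 + ½·0.24²)·0.1667] / (σ√T) = (-0.0637 + 0.0038) / 0.0980 = -0.6115 ⇒ -0.61
d₂ = -0.6115 − 0.0980 = -0.7095 ⇒ -0.71
exp(−qT) = exp(−0.024·0.1667) = 0.9960;  exp(−rT) = exp(−0.018·0.1667) = 0.9970
C = 380·0.9960·N(-0.61) − 405·0.9970·N(-0.71) = 380·0.9960·0.2709 − 405·0.9970·0.2389 = 102.5302 − 96.4642 = 6.0660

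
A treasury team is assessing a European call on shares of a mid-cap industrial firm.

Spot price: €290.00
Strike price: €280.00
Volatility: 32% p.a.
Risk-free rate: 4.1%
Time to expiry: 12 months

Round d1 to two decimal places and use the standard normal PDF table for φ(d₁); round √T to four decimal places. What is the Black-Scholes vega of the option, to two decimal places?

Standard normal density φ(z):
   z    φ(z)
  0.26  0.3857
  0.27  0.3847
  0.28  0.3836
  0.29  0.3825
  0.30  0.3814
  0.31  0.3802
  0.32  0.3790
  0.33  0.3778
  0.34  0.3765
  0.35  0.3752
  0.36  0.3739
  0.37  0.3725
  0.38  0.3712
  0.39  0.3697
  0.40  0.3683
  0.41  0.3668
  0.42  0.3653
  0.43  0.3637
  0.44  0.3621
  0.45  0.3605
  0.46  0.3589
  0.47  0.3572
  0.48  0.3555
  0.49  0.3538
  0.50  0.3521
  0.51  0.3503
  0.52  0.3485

T = 1;  σ√T = 0.3200
d₁ = [ln(290/280) + (0.041 + ½·0.32²)·1] / (σ√T) = (0.0351 + 0.0922) / 0.3200 = 0.3978 which rounds to 0.40
√T = √1 = 1.0000
φ(d₁) = φ(0.40) = 0.3683
vega = S·φ(d₁)·√T = 290·0.3683·1.0000 = 106.8070
(Vega is the same for a European call and put with the same parameters.)

106.81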